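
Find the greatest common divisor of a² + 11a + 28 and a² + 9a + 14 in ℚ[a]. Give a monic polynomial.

By polynomial division,
  a² + 11a + 28 = (a² + 9a + 14) + (2a + 14)
  a² + 9a + 14 = ((1/2)a + 1)(2a + 14) + (0)
Last nonzero remainder: 2a + 14. Dividing through by 2 gives the monic gcd a + 7.

a + 7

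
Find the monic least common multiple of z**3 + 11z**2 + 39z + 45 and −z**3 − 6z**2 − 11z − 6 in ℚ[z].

Repeated division with remainder:
  z**3 + 11z**2 + 39z + 45 = (−1)(−z**3 − 6z**2 − 11z − 6) + (5z**2 + 28z + 39)
  −z**3 − 6z**2 − 11z − 6 = (−(1/5)z − 2/25)(5z**2 + 28z + 39) + (−(24/25)z − 72/25)
  5z**2 + 28z + 39 = (−(125/24)z − 325/24)(−(24/25)z − 72/25) + (0)
Last nonzero remainder: −(24/25)z − 72/25. Dividing through by −24/25 gives the monic gcd z + 3.
Then lcm(f, g) = f·g / gcd(f, g); expanding and making the result monic gives the answer.

z**5 + 14z**4 + 74z**3 + 184z**2 + 213z + 90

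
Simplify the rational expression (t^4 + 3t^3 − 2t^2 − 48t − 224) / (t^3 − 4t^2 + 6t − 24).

Apply the Euclidean algorithm:
  t^4 + 3t^3 − 2t^2 − 48t − 224 = (t + 7)(t^3 − 4t^2 + 6t − 24) + (20t^2 − 66t − 56)
  t^3 − 4t^2 + 6t − 24 = ((1/20)t − 7/200)(20t^2 − 66t − 56) + ((649/100)t − 649/25)
  20t^2 − 66t − 56 = ((2000/649)t + 1400/649)((649/100)t − 649/25) + (0)
Last nonzero remainder: (649/100)t − 649/25. Dividing through by 649/100 gives the monic gcd t − 4.
Cancel t − 4 from numerator and denominator to get the reduced form.

(t^3 + 7t^2 + 26t + 56)/(t^2 + 6)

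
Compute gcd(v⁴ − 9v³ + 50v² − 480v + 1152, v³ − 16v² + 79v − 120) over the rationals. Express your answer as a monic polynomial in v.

Euclidean algorithm in ℚ[v]:
  v⁴ − 9v³ + 50v² − 480v + 1152 = (v + 7)(v³ − 16v² + 79v − 120) + (83v² − 913v + 1992)
  v³ − 16v² + 79v − 120 = ((1/83)v − 5/83)(83v² − 913v + 1992) + (0)
Last nonzero remainder: 83v² − 913v + 1992. Dividing through by 83 gives the monic gcd v² − 11v + 24.

v² − 11v + 24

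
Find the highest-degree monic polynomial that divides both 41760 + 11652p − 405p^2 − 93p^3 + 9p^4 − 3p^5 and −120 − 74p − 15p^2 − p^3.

20 + 9p + p^2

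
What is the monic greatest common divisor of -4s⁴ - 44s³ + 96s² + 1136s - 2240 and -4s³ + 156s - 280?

s² + 5s - 14

Euclidean algorithm in ℚ[s]:
  -4s⁴ - 44s³ + 96s² + 1136s - 2240 = (s + 11)(-4s³ + 156s - 280) + (-60s² - 300s + 840)
  -4s³ + 156s - 280 = ((1/15)s - 1/3)(-60s² - 300s + 840) + (0)
Last nonzero remainder: -60s² - 300s + 840. Dividing through by -60 gives the monic gcd s² + 5s - 14.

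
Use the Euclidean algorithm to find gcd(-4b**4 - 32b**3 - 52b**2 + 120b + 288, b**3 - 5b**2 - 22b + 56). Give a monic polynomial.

Euclidean algorithm in ℚ[b]:
  -4b**4 - 32b**3 - 52b**2 + 120b + 288 = (-4b - 52)(b**3 - 5b**2 - 22b + 56) + (-400b**2 - 800b + 3200)
  b**3 - 5b**2 - 22b + 56 = (-(1/400)b + 7/400)(-400b**2 - 800b + 3200) + (0)
Last nonzero remainder: -400b**2 - 800b + 3200. Dividing through by -400 gives the monic gcd b**2 + 2b - 8.

b**2 + 2b - 8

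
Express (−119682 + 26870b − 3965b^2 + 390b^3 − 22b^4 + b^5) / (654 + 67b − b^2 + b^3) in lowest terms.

(−1098 + 176b − 15b^2 + b^3)/(6 + b)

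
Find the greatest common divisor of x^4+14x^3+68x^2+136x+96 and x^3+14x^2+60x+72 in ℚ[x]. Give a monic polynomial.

x^2+8x+12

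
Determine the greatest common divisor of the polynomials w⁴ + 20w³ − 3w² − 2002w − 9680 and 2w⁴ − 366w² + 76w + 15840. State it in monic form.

Apply the Euclidean algorithm:
  w⁴ + 20w³ − 3w² − 2002w − 9680 = (1/2)(2w⁴ − 366w² + 76w + 15840) + (20w³ + 180w² − 2040w − 17600)
  2w⁴ − 366w² + 76w + 15840 = ((1/10)w − 9/10)(20w³ + 180w² − 2040w − 17600) + (0)
Last nonzero remainder: 20w³ + 180w² − 2040w − 17600. Dividing through by 20 gives the monic gcd w³ + 9w² − 102w − 880.

w³ + 9w² − 102w − 880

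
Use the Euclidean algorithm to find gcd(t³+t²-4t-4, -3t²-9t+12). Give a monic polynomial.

1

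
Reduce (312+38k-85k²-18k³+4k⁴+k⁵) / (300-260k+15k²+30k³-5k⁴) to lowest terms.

(52+15k-3k²-k³)/(50-35k+5k²)

Apply the Euclidean algorithm:
  k⁵+4k⁴-18k³-85k²+38k+312 = (-(1/5)k-2)(-5k⁴+30k³+15k²-260k+300) + (45k³-107k²-422k+912)
  -5k⁴+30k³+15k²-260k+300 = (-(1/9)k+163/405)(45k³-107k²-422k+912) + ((4526/405)k²+(4526/405)k-9052/135)
  45k³-107k²-422k+912 = ((18225/4526)k-30780/2263)((4526/405)k²+(4526/405)k-9052/135) + (0)
Last nonzero remainder: (4526/405)k²+(4526/405)k-9052/135. Dividing through by 4526/405 gives the monic gcd k²+k-6.
Cancel k²+k-6 from numerator and denominator to get the reduced form.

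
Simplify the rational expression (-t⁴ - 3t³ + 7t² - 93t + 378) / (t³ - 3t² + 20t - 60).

(-t³ - 6t² - 11t - 126)/(t² + 20)

Repeated division with remainder:
  -t⁴ - 3t³ + 7t² - 93t + 378 = (-t - 6)(t³ - 3t² + 20t - 60) + (9t² - 33t + 18)
  t³ - 3t² + 20t - 60 = ((1/9)t + 2/27)(9t² - 33t + 18) + ((184/9)t - 184/3)
  9t² - 33t + 18 = ((81/184)t - 27/92)((184/9)t - 184/3) + (0)
Last nonzero remainder: (184/9)t - 184/3. Dividing through by 184/9 gives the monic gcd t - 3.
Cancel t - 3 from numerator and denominator to get the reduced form.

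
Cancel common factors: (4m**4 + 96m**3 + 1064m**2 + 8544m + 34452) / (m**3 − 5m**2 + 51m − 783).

(4m**2 + 80m + 396)/(m − 9)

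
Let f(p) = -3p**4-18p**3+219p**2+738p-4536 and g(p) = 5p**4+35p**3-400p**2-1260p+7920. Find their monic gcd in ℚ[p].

Apply the Euclidean algorithm:
  -3p**4-18p**3+219p**2+738p-4536 = (-3/5)(5p**4+35p**3-400p**2-1260p+7920) + (3p**3-21p**2-18p+216)
  5p**4+35p**3-400p**2-1260p+7920 = ((5/3)p+70/3)(3p**3-21p**2-18p+216) + (120p**2-1200p+2880)
  3p**3-21p**2-18p+216 = ((1/40)p+3/40)(120p**2-1200p+2880) + (0)
Last nonzero remainder: 120p**2-1200p+2880. Dividing through by 120 gives the monic gcd p**2-10p+24.

p**2-10p+24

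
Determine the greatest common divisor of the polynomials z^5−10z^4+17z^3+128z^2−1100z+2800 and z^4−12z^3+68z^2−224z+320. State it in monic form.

z^3−8z^2+36z−80

Repeated division with remainder:
  z^5−10z^4+17z^3+128z^2−1100z+2800 = (z+2)(z^4−12z^3+68z^2−224z+320) + (−27z^3+216z^2−972z+2160)
  z^4−12z^3+68z^2−224z+320 = (−(1/27)z+4/27)(−27z^3+216z^2−972z+2160) + (0)
Last nonzero remainder: −27z^3+216z^2−972z+2160. Dividing through by −27 gives the monic gcd z^3−8z^2+36z−80.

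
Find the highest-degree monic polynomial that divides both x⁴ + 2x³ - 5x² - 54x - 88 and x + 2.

x + 2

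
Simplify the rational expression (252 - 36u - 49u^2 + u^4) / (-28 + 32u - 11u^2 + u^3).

(18 + 9u + u^2)/(-2 + u)

Apply the Euclidean algorithm:
  u^4 - 49u^2 - 36u + 252 = (u + 11)(u^3 - 11u^2 + 32u - 28) + (40u^2 - 360u + 560)
  u^3 - 11u^2 + 32u - 28 = ((1/40)u - 1/20)(40u^2 - 360u + 560) + (0)
Last nonzero remainder: 40u^2 - 360u + 560. Dividing through by 40 gives the monic gcd u^2 - 9u + 14.
Cancel u^2 - 9u + 14 from numerator and denominator to get the reduced form.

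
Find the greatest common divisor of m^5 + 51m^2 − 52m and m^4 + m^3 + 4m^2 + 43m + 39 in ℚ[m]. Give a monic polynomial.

m^2 − 3m + 13

By polynomial division,
  m^5 + 51m^2 − 52m = (m − 1)(m^4 + m^3 + 4m^2 + 43m + 39) + (−3m^3 + 12m^2 − 48m + 39)
  m^4 + m^3 + 4m^2 + 43m + 39 = (−(1/3)m − 5/3)(−3m^3 + 12m^2 − 48m + 39) + (8m^2 − 24m + 104)
  −3m^3 + 12m^2 − 48m + 39 = (−(3/8)m + 3/8)(8m^2 − 24m + 104) + (0)
Last nonzero remainder: 8m^2 − 24m + 104. Dividing through by 8 gives the monic gcd m^2 − 3m + 13.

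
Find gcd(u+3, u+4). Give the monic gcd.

1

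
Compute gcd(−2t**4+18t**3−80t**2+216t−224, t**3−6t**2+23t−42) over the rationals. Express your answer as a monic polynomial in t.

Euclidean algorithm in ℚ[t]:
  −2t**4+18t**3−80t**2+216t−224 = (−2t+6)(t**3−6t**2+23t−42) + (2t**2−6t+28)
  t**3−6t**2+23t−42 = ((1/2)t−3/2)(2t**2−6t+28) + (0)
Last nonzero remainder: 2t**2−6t+28. Dividing through by 2 gives the monic gcd t**2−3t+14.

t**2−3t+14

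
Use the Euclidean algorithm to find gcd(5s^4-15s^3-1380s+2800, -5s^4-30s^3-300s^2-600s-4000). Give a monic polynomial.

s^2+6s+40

Euclidean algorithm in ℚ[s]:
  5s^4-15s^3-1380s+2800 = (-1)(-5s^4-30s^3-300s^2-600s-4000) + (-45s^3-300s^2-1980s-1200)
  -5s^4-30s^3-300s^2-600s-4000 = ((1/9)s-2/27)(-45s^3-300s^2-1980s-1200) + (-(920/9)s^2-(1840/3)s-36800/9)
  -45s^3-300s^2-1980s-1200 = ((81/184)s+27/92)(-(920/9)s^2-(1840/3)s-36800/9) + (0)
Last nonzero remainder: -(920/9)s^2-(1840/3)s-36800/9. Dividing through by -920/9 gives the monic gcd s^2+6s+40.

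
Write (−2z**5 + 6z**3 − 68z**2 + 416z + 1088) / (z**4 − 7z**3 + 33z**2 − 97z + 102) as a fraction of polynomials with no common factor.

(−2z**3 − 4z**2 + 32z + 64)/(z**2 − 5z + 6)

Apply the Euclidean algorithm:
  −2z**5 + 6z**3 − 68z**2 + 416z + 1088 = (−2z − 14)(z**4 − 7z**3 + 33z**2 − 97z + 102) + (−26z**3 + 200z**2 − 738z + 2516)
  z**4 − 7z**3 + 33z**2 − 97z + 102 = (−(1/26)z − 9/338)(−26z**3 + 200z**2 − 738z + 2516) + ((1680/169)z**2 − (3360/169)z + 28560/169)
  −26z**3 + 200z**2 − 738z + 2516 = (−(2197/840)z + 6253/420)((1680/169)z**2 − (3360/169)z + 28560/169) + (0)
Last nonzero remainder: (1680/169)z**2 − (3360/169)z + 28560/169. Dividing through by 1680/169 gives the monic gcd z**2 − 2z + 17.
Cancel z**2 − 2z + 17 from numerator and denominator to get the reduced form.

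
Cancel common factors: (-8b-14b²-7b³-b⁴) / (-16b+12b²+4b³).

By polynomial division,
  -b⁴-7b³-14b²-8b = (-(1/4)b-1)(4b³+12b²-16b) + (-6b²-24b)
  4b³+12b²-16b = (-(2/3)b+2/3)(-6b²-24b) + (0)
Last nonzero remainder: -6b²-24b. Dividing through by -6 gives the monic gcd b²+4b.
Cancel b²+4b from numerator and denominator to get the reduced form.

(-2-3b-b²)/(-4+4b)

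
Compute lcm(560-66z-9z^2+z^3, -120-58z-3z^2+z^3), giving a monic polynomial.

6720+3128z-10z^2-117z^3-2z^4+z^5

By polynomial division,
  z^3-9z^2-66z+560 = (z^3-3z^2-58z-120) + (-6z^2-8z+680)
  z^3-3z^2-58z-120 = (-(1/6)z+13/18)(-6z^2-8z+680) + ((550/9)z-5500/9)
  -6z^2-8z+680 = (-(27/275)z-306/275)((550/9)z-5500/9) + (0)
Last nonzero remainder: (550/9)z-5500/9. Dividing through by 550/9 gives the monic gcd z-10.
Then lcm(f, g) = f·g / gcd(f, g); expanding and making the result monic gives the answer.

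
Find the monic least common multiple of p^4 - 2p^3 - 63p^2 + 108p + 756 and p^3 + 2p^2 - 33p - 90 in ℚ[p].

Apply the Euclidean algorithm:
  p^4 - 2p^3 - 63p^2 + 108p + 756 = (p - 4)(p^3 + 2p^2 - 33p - 90) + (-22p^2 + 66p + 396)
  p^3 + 2p^2 - 33p - 90 = (-(1/22)p - 5/22)(-22p^2 + 66p + 396) + (0)
Last nonzero remainder: -22p^2 + 66p + 396. Dividing through by -22 gives the monic gcd p^2 - 3p - 18.
Then lcm(f, g) = f·g / gcd(f, g); expanding and making the result monic gives the answer.

p^5 + 3p^4 - 73p^3 - 207p^2 + 1296p + 3780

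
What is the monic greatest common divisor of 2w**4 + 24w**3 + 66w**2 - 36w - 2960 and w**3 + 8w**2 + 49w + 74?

w**2 + 6w + 37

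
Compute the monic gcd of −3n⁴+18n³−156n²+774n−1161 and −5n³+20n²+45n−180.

By polynomial division,
  −3n⁴+18n³−156n²+774n−1161 = ((3/5)n−6/5)(−5n³+20n²+45n−180) + (−159n²+936n−1377)
  −5n³+20n²+45n−180 = ((5/159)n+500/8427)(−159n²+936n−1377) + ((92040/2809)n−276120/2809)
  −159n²+936n−1377 = (−(148877/30680)n+429777/30680)((92040/2809)n−276120/2809) + (0)
Last nonzero remainder: (92040/2809)n−276120/2809. Dividing through by 92040/2809 gives the monic gcd n−3.

n−3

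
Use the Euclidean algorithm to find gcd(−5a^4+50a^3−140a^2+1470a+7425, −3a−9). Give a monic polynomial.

a+3

Euclidean algorithm in ℚ[a]:
  −5a^4+50a^3−140a^2+1470a+7425 = ((5/3)a^3−(65/3)a^2+(335/3)a−825)(−3a−9) + (0)
Last nonzero remainder: −3a−9. Dividing through by −3 gives the monic gcd a+3.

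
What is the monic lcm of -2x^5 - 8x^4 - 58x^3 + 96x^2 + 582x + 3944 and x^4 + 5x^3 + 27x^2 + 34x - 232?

x^7 + 6x^6 + 29x^5 - 22x^4 - 619x^3 - 2170x^2 - 1616x + 15776

By polynomial division,
  -2x^5 - 8x^4 - 58x^3 + 96x^2 + 582x + 3944 = (-2x + 2)(x^4 + 5x^3 + 27x^2 + 34x - 232) + (-14x^3 + 110x^2 + 50x + 4408)
  x^4 + 5x^3 + 27x^2 + 34x - 232 = (-(1/14)x - 45/49)(-14x^3 + 110x^2 + 50x + 4408) + ((6448/49)x^2 + (19344/49)x + 186992/49)
  -14x^3 + 110x^2 + 50x + 4408 = (-(343/3224)x + 931/806)((6448/49)x^2 + (19344/49)x + 186992/49) + (0)
Last nonzero remainder: (6448/49)x^2 + (19344/49)x + 186992/49. Dividing through by 6448/49 gives the monic gcd x^2 + 3x + 29.
Then lcm(f, g) = f·g / gcd(f, g); expanding and making the result monic gives the answer.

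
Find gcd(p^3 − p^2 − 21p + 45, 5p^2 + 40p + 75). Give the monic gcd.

p + 5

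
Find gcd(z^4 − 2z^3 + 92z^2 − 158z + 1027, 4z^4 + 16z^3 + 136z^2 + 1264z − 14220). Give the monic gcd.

z^2 + 79

Euclidean algorithm in ℚ[z]:
  z^4 − 2z^3 + 92z^2 − 158z + 1027 = (1/4)(4z^4 + 16z^3 + 136z^2 + 1264z − 14220) + (−6z^3 + 58z^2 − 474z + 4582)
  4z^4 + 16z^3 + 136z^2 + 1264z − 14220 = (−(2/3)z − 82/9)(−6z^3 + 58z^2 − 474z + 4582) + ((3136/9)z^2 + 247744/9)
  −6z^3 + 58z^2 − 474z + 4582 = (−(27/1568)z + 261/1568)((3136/9)z^2 + 247744/9) + (0)
Last nonzero remainder: (3136/9)z^2 + 247744/9. Dividing through by 3136/9 gives the monic gcd z^2 + 79.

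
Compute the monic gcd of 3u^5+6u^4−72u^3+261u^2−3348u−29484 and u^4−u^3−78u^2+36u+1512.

u^3+5u^2−48u−252

Euclidean algorithm in ℚ[u]:
  3u^5+6u^4−72u^3+261u^2−3348u−29484 = (3u+9)(u^4−u^3−78u^2+36u+1512) + (171u^3+855u^2−8208u−43092)
  u^4−u^3−78u^2+36u+1512 = ((1/171)u−2/57)(171u^3+855u^2−8208u−43092) + (0)
Last nonzero remainder: 171u^3+855u^2−8208u−43092. Dividing through by 171 gives the monic gcd u^3+5u^2−48u−252.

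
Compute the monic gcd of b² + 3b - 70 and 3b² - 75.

1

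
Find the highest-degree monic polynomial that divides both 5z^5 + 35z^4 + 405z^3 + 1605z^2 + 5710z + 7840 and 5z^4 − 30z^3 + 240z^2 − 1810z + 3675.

By polynomial division,
  5z^5 + 35z^4 + 405z^3 + 1605z^2 + 5710z + 7840 = (z + 13)(5z^4 − 30z^3 + 240z^2 − 1810z + 3675) + (555z^3 + 295z^2 + 25565z − 39935)
  5z^4 − 30z^3 + 240z^2 − 1810z + 3675 = ((1/111)z − 725/12321)(555z^3 + 295z^2 + 25565z − 39935) + ((333200/12321)z^2 + (666400/12321)z + 16326800/12321)
  555z^3 + 295z^2 + 25565z − 39935 = ((1367631/66640)z − 2008323/66640)((333200/12321)z^2 + (666400/12321)z + 16326800/12321) + (0)
Last nonzero remainder: (333200/12321)z^2 + (666400/12321)z + 16326800/12321. Dividing through by 333200/12321 gives the monic gcd z^2 + 2z + 49.

z^2 + 2z + 49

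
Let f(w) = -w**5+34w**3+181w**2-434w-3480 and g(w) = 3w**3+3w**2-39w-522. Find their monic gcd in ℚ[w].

w**3+w**2-13w-174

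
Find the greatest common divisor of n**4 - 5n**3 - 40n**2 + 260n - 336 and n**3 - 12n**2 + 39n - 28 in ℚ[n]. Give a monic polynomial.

n - 4

By polynomial division,
  n**4 - 5n**3 - 40n**2 + 260n - 336 = (n + 7)(n**3 - 12n**2 + 39n - 28) + (5n**2 + 15n - 140)
  n**3 - 12n**2 + 39n - 28 = ((1/5)n - 3)(5n**2 + 15n - 140) + (112n - 448)
  5n**2 + 15n - 140 = ((5/112)n + 5/16)(112n - 448) + (0)
Last nonzero remainder: 112n - 448. Dividing through by 112 gives the monic gcd n - 4.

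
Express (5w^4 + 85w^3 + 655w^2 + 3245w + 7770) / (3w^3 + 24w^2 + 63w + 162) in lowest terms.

Repeated division with remainder:
  5w^4 + 85w^3 + 655w^2 + 3245w + 7770 = ((5/3)w + 15)(3w^3 + 24w^2 + 63w + 162) + (190w^2 + 2030w + 5340)
  3w^3 + 24w^2 + 63w + 162 = ((3/190)w - 153/3610)(190w^2 + 2030w + 5340) + ((23364/361)w + 140184/361)
  190w^2 + 2030w + 5340 = ((34295/11682)w + 160645/11682)((23364/361)w + 140184/361) + (0)
Last nonzero remainder: (23364/361)w + 140184/361. Dividing through by 23364/361 gives the monic gcd w + 6.
Cancel w + 6 from numerator and denominator to get the reduced form.

(5w^3 + 55w^2 + 325w + 1295)/(3w^2 + 6w + 27)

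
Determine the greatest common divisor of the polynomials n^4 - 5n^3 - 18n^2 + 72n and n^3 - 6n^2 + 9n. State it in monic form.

By polynomial division,
  n^4 - 5n^3 - 18n^2 + 72n = (n + 1)(n^3 - 6n^2 + 9n) + (-21n^2 + 63n)
  n^3 - 6n^2 + 9n = (-(1/21)n + 1/7)(-21n^2 + 63n) + (0)
Last nonzero remainder: -21n^2 + 63n. Dividing through by -21 gives the monic gcd n^2 - 3n.

n^2 - 3n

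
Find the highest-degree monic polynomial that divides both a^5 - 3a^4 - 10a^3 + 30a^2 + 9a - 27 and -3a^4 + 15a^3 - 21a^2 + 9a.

Repeated division with remainder:
  a^5 - 3a^4 - 10a^3 + 30a^2 + 9a - 27 = (-(1/3)a - 2/3)(-3a^4 + 15a^3 - 21a^2 + 9a) + (-7a^3 + 19a^2 + 15a - 27)
  -3a^4 + 15a^3 - 21a^2 + 9a = ((3/7)a - 48/49)(-7a^3 + 19a^2 + 15a - 27) + (-(432/49)a^2 + (1728/49)a - 1296/49)
  -7a^3 + 19a^2 + 15a - 27 = ((343/432)a + 49/48)(-(432/49)a^2 + (1728/49)a - 1296/49) + (0)
Last nonzero remainder: -(432/49)a^2 + (1728/49)a - 1296/49. Dividing through by -432/49 gives the monic gcd a^2 - 4a + 3.

a^2 - 4a + 3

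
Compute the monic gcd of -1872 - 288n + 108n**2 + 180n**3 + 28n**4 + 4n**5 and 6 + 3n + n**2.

6 + 3n + n**2

Repeated division with remainder:
  4n**5 + 28n**4 + 180n**3 + 108n**2 - 288n - 1872 = (4n**3 + 16n**2 + 108n - 312)(n**2 + 3n + 6) + (0)
The last nonzero remainder n**2 + 3n + 6 is already monic.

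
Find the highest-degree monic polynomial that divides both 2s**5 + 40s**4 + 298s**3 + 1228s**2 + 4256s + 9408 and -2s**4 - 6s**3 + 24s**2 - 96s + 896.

s**3 + 7s**2 + 16s + 112

By polynomial division,
  2s**5 + 40s**4 + 298s**3 + 1228s**2 + 4256s + 9408 = (-s - 17)(-2s**4 - 6s**3 + 24s**2 - 96s + 896) + (220s**3 + 1540s**2 + 3520s + 24640)
  -2s**4 - 6s**3 + 24s**2 - 96s + 896 = (-(1/110)s + 2/55)(220s**3 + 1540s**2 + 3520s + 24640) + (0)
Last nonzero remainder: 220s**3 + 1540s**2 + 3520s + 24640. Dividing through by 220 gives the monic gcd s**3 + 7s**2 + 16s + 112.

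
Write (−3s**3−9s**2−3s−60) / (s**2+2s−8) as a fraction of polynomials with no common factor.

Apply the Euclidean algorithm:
  −3s**3−9s**2−3s−60 = (−3s−3)(s**2+2s−8) + (−21s−84)
  s**2+2s−8 = (−(1/21)s+2/21)(−21s−84) + (0)
Last nonzero remainder: −21s−84. Dividing through by −21 gives the monic gcd s+4.
Cancel s+4 from numerator and denominator to get the reduced form.

(−3s**2+3s−15)/(s−2)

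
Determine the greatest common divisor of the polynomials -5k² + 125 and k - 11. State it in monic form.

1

By polynomial division,
  -5k² + 125 = (-5k - 55)(k - 11) + (-480)
  k - 11 = (-(1/480)k + 11/480)(-480) + (0)
The last nonzero remainder is the constant -480, so the polynomials are coprime and gcd = 1.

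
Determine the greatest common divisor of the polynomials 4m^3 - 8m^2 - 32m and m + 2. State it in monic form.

m + 2

Euclidean algorithm in ℚ[m]:
  4m^3 - 8m^2 - 32m = (4m^2 - 16m)(m + 2) + (0)
The last nonzero remainder m + 2 is already monic.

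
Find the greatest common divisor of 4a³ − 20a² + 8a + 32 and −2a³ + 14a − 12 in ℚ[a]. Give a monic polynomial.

Repeated division with remainder:
  4a³ − 20a² + 8a + 32 = (−2)(−2a³ + 14a − 12) + (−20a² + 36a + 8)
  −2a³ + 14a − 12 = ((1/10)a + 9/50)(−20a² + 36a + 8) + ((168/25)a − 336/25)
  −20a² + 36a + 8 = (−(125/42)a − 25/42)((168/25)a − 336/25) + (0)
Last nonzero remainder: (168/25)a − 336/25. Dividing through by 168/25 gives the monic gcd a − 2.

a − 2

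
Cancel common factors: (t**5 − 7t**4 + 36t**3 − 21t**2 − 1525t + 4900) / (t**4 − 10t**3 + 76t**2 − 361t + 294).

Repeated division with remainder:
  t**5 − 7t**4 + 36t**3 − 21t**2 − 1525t + 4900 = (t + 3)(t**4 − 10t**3 + 76t**2 − 361t + 294) + (−10t**3 + 112t**2 − 736t + 4018)
  t**4 − 10t**3 + 76t**2 − 361t + 294 = (−(1/10)t − 3/25)(−10t**3 + 112t**2 − 736t + 4018) + ((396/25)t**2 − (1188/25)t + 19404/25)
  −10t**3 + 112t**2 − 736t + 4018 = (−(125/198)t + 1025/198)((396/25)t**2 − (1188/25)t + 19404/25) + (0)
Last nonzero remainder: (396/25)t**2 − (1188/25)t + 19404/25. Dividing through by 396/25 gives the monic gcd t**2 − 3t + 49.
Cancel t**2 − 3t + 49 from numerator and denominator to get the reduced form.

(t**3 − 4t**2 − 25t + 100)/(t**2 − 7t + 6)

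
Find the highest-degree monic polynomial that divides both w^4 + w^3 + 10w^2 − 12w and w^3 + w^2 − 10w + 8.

w − 1

Repeated division with remainder:
  w^4 + w^3 + 10w^2 − 12w = (w)(w^3 + w^2 − 10w + 8) + (20w^2 − 20w)
  w^3 + w^2 − 10w + 8 = ((1/20)w + 1/10)(20w^2 − 20w) + (−8w + 8)
  20w^2 − 20w = (−(5/2)w)(−8w + 8) + (0)
Last nonzero remainder: −8w + 8. Dividing through by −8 gives the monic gcd w − 1.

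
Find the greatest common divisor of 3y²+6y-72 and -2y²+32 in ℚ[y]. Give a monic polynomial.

y-4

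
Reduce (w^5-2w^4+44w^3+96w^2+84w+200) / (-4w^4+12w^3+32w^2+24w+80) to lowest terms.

(-w^2+4w-50)/(4w-20)

Apply the Euclidean algorithm:
  w^5-2w^4+44w^3+96w^2+84w+200 = (-(1/4)w-1/4)(-4w^4+12w^3+32w^2+24w+80) + (55w^3+110w^2+110w+220)
  -4w^4+12w^3+32w^2+24w+80 = (-(4/55)w+4/11)(55w^3+110w^2+110w+220) + (0)
Last nonzero remainder: 55w^3+110w^2+110w+220. Dividing through by 55 gives the monic gcd w^3+2w^2+2w+4.
Cancel w^3+2w^2+2w+4 from numerator and denominator to get the reduced form.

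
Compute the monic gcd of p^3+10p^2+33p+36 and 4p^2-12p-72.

Euclidean algorithm in ℚ[p]:
  p^3+10p^2+33p+36 = ((1/4)p+13/4)(4p^2-12p-72) + (90p+270)
  4p^2-12p-72 = ((2/45)p-4/15)(90p+270) + (0)
Last nonzero remainder: 90p+270. Dividing through by 90 gives the monic gcd p+3.

p+3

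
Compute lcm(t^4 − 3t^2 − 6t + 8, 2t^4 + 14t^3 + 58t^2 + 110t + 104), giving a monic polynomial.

t^6 + 4t^5 + 10t^4 − 18t^3 − 55t^2 − 46t + 104

By polynomial division,
  t^4 − 3t^2 − 6t + 8 = (1/2)(2t^4 + 14t^3 + 58t^2 + 110t + 104) + (−7t^3 − 32t^2 − 61t − 44)
  2t^4 + 14t^3 + 58t^2 + 110t + 104 = (−(2/7)t − 34/49)(−7t^3 − 32t^2 − 61t − 44) + ((900/49)t^2 + (2700/49)t + 3600/49)
  −7t^3 − 32t^2 − 61t − 44 = (−(343/900)t − 539/900)((900/49)t^2 + (2700/49)t + 3600/49) + (0)
Last nonzero remainder: (900/49)t^2 + (2700/49)t + 3600/49. Dividing through by 900/49 gives the monic gcd t^2 + 3t + 4.
Then lcm(f, g) = f·g / gcd(f, g); expanding and making the result monic gives the answer.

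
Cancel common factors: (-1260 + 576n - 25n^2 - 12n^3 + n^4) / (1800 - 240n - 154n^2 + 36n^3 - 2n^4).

(21 - 4n - n^2)/(-30 - 4n + 2n^2)

Repeated division with remainder:
  n^4 - 12n^3 - 25n^2 + 576n - 1260 = (-1/2)(-2n^4 + 36n^3 - 154n^2 - 240n + 1800) + (6n^3 - 102n^2 + 456n - 360)
  -2n^4 + 36n^3 - 154n^2 - 240n + 1800 = (-(1/3)n + 1/3)(6n^3 - 102n^2 + 456n - 360) + (32n^2 - 512n + 1920)
  6n^3 - 102n^2 + 456n - 360 = ((3/16)n - 3/16)(32n^2 - 512n + 1920) + (0)
Last nonzero remainder: 32n^2 - 512n + 1920. Dividing through by 32 gives the monic gcd n^2 - 16n + 60.
Cancel n^2 - 16n + 60 from numerator and denominator to get the reduced form.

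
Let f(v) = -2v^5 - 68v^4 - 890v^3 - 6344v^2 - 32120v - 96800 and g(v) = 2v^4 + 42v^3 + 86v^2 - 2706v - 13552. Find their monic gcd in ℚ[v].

v^2 + 22v + 121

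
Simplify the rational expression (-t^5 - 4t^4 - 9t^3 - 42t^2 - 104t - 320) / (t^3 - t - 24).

(-t^3 - t^2 + 2t - 40)/(t - 3)

Euclidean algorithm in ℚ[t]:
  -t^5 - 4t^4 - 9t^3 - 42t^2 - 104t - 320 = (-t^2 - 4t - 10)(t^3 - t - 24) + (-70t^2 - 210t - 560)
  t^3 - t - 24 = (-(1/70)t + 3/70)(-70t^2 - 210t - 560) + (0)
Last nonzero remainder: -70t^2 - 210t - 560. Dividing through by -70 gives the monic gcd t^2 + 3t + 8.
Cancel t^2 + 3t + 8 from numerator and denominator to get the reduced form.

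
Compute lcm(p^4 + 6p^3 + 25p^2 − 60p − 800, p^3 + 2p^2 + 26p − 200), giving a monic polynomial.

p^6 + 12p^5 + 111p^4 + 390p^3 + 90p^2 − 7800p − 40000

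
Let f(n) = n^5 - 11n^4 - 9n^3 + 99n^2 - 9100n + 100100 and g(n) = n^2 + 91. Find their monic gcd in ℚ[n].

n^2 + 91

Euclidean algorithm in ℚ[n]:
  n^5 - 11n^4 - 9n^3 + 99n^2 - 9100n + 100100 = (n^3 - 11n^2 - 100n + 1100)(n^2 + 91) + (0)
The last nonzero remainder n^2 + 91 is already monic.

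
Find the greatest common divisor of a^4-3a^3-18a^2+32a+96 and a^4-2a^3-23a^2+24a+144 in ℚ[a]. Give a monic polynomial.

a^3-5a^2-8a+48

Apply the Euclidean algorithm:
  a^4-3a^3-18a^2+32a+96 = (a^4-2a^3-23a^2+24a+144) + (-a^3+5a^2+8a-48)
  a^4-2a^3-23a^2+24a+144 = (-a-3)(-a^3+5a^2+8a-48) + (0)
Last nonzero remainder: -a^3+5a^2+8a-48. Dividing through by -1 gives the monic gcd a^3-5a^2-8a+48.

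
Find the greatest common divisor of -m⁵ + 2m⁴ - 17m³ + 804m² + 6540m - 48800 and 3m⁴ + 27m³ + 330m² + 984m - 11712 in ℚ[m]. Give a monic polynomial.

Apply the Euclidean algorithm:
  -m⁵ + 2m⁴ - 17m³ + 804m² + 6540m - 48800 = (-(1/3)m + 11/3)(3m⁴ + 27m³ + 330m² + 984m - 11712) + (-6m³ - 78m² - 972m - 5856)
  3m⁴ + 27m³ + 330m² + 984m - 11712 = (-(1/2)m + 2)(-6m³ - 78m² - 972m - 5856) + (0)
Last nonzero remainder: -6m³ - 78m² - 972m - 5856. Dividing through by -6 gives the monic gcd m³ + 13m² + 162m + 976.

m³ + 13m² + 162m + 976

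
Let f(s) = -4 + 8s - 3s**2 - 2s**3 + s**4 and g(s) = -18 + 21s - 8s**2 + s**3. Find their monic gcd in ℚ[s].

-2 + s

Euclidean algorithm in ℚ[s]:
  s**4 - 2s**3 - 3s**2 + 8s - 4 = (s + 6)(s**3 - 8s**2 + 21s - 18) + (24s**2 - 100s + 104)
  s**3 - 8s**2 + 21s - 18 = ((1/24)s - 23/144)(24s**2 - 100s + 104) + ((25/36)s - 25/18)
  24s**2 - 100s + 104 = ((864/25)s - 1872/25)((25/36)s - 25/18) + (0)
Last nonzero remainder: (25/36)s - 25/18. Dividing through by 25/36 gives the monic gcd s - 2.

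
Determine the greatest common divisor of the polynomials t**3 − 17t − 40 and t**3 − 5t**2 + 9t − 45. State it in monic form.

t − 5

Repeated division with remainder:
  t**3 − 17t − 40 = (t**3 − 5t**2 + 9t − 45) + (5t**2 − 26t + 5)
  t**3 − 5t**2 + 9t − 45 = ((1/5)t + 1/25)(5t**2 − 26t + 5) + ((226/25)t − 226/5)
  5t**2 − 26t + 5 = ((125/226)t − 25/226)((226/25)t − 226/5) + (0)
Last nonzero remainder: (226/25)t − 226/5. Dividing through by 226/25 gives the monic gcd t − 5.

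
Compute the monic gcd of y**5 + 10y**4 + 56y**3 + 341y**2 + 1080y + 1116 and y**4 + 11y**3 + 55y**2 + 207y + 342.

y**2 + 9y + 18

Euclidean algorithm in ℚ[y]:
  y**5 + 10y**4 + 56y**3 + 341y**2 + 1080y + 1116 = (y - 1)(y**4 + 11y**3 + 55y**2 + 207y + 342) + (12y**3 + 189y**2 + 945y + 1458)
  y**4 + 11y**3 + 55y**2 + 207y + 342 = ((1/12)y - 19/48)(12y**3 + 189y**2 + 945y + 1458) + ((817/16)y**2 + (7353/16)y + 7353/8)
  12y**3 + 189y**2 + 945y + 1458 = ((192/817)y + 1296/817)((817/16)y**2 + (7353/16)y + 7353/8) + (0)
Last nonzero remainder: (817/16)y**2 + (7353/16)y + 7353/8. Dividing through by 817/16 gives the monic gcd y**2 + 9y + 18.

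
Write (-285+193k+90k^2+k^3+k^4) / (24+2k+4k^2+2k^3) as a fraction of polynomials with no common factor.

(-95+96k-2k^2+k^3)/(8-2k+2k^2)

Repeated division with remainder:
  k^4+k^3+90k^2+193k-285 = ((1/2)k-1/2)(2k^3+4k^2+2k+24) + (91k^2+182k-273)
  2k^3+4k^2+2k+24 = ((2/91)k)(91k^2+182k-273) + (8k+24)
  91k^2+182k-273 = ((91/8)k-91/8)(8k+24) + (0)
Last nonzero remainder: 8k+24. Dividing through by 8 gives the monic gcd k+3.
Cancel k+3 from numerator and denominator to get the reduced form.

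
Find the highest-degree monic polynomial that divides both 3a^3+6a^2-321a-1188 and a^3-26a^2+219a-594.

a-11

Repeated division with remainder:
  3a^3+6a^2-321a-1188 = (3)(a^3-26a^2+219a-594) + (84a^2-978a+594)
  a^3-26a^2+219a-594 = ((1/84)a-67/392)(84a^2-978a+594) + ((8775/196)a-96525/196)
  84a^2-978a+594 = ((5488/2925)a-392/325)((8775/196)a-96525/196) + (0)
Last nonzero remainder: (8775/196)a-96525/196. Dividing through by 8775/196 gives the monic gcd a-11.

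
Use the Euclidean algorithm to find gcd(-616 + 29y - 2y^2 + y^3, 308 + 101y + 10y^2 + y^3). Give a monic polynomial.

77 + 6y + y^2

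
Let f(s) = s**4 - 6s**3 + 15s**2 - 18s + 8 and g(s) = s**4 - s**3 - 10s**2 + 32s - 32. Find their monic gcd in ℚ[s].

s**3 - 5s**2 + 10s - 8

Euclidean algorithm in ℚ[s]:
  s**4 - 6s**3 + 15s**2 - 18s + 8 = (s**4 - s**3 - 10s**2 + 32s - 32) + (-5s**3 + 25s**2 - 50s + 40)
  s**4 - s**3 - 10s**2 + 32s - 32 = (-(1/5)s - 4/5)(-5s**3 + 25s**2 - 50s + 40) + (0)
Last nonzero remainder: -5s**3 + 25s**2 - 50s + 40. Dividing through by -5 gives the monic gcd s**3 - 5s**2 + 10s - 8.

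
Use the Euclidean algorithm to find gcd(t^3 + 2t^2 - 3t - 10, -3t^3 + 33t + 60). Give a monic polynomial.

Apply the Euclidean algorithm:
  t^3 + 2t^2 - 3t - 10 = (-1/3)(-3t^3 + 33t + 60) + (2t^2 + 8t + 10)
  -3t^3 + 33t + 60 = (-(3/2)t + 6)(2t^2 + 8t + 10) + (0)
Last nonzero remainder: 2t^2 + 8t + 10. Dividing through by 2 gives the monic gcd t^2 + 4t + 5.

t^2 + 4t + 5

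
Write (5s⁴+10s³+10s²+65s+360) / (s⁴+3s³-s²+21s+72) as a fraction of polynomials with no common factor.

(5s²+25s+45)/(s²+6s+9)

By polynomial division,
  5s⁴+10s³+10s²+65s+360 = (5)(s⁴+3s³-s²+21s+72) + (-5s³+15s²-40s)
  s⁴+3s³-s²+21s+72 = (-(1/5)s-6/5)(-5s³+15s²-40s) + (9s²-27s+72)
  -5s³+15s²-40s = (-(5/9)s)(9s²-27s+72) + (0)
Last nonzero remainder: 9s²-27s+72. Dividing through by 9 gives the monic gcd s²-3s+8.
Cancel s²-3s+8 from numerator and denominator to get the reduced form.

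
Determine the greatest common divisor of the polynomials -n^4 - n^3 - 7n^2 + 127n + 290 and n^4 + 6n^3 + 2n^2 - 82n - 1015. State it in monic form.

n^3 - n^2 + 9n - 145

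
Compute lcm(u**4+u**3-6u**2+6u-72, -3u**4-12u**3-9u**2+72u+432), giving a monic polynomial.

u**6+4u**5+9u**4-126u**2-144u-864

Repeated division with remainder:
  u**4+u**3-6u**2+6u-72 = (-1/3)(-3u**4-12u**3-9u**2+72u+432) + (-3u**3-9u**2+30u+72)
  -3u**4-12u**3-9u**2+72u+432 = (u+1)(-3u**3-9u**2+30u+72) + (-30u**2-30u+360)
  -3u**3-9u**2+30u+72 = ((1/10)u+1/5)(-30u**2-30u+360) + (0)
Last nonzero remainder: -30u**2-30u+360. Dividing through by -30 gives the monic gcd u**2+u-12.
Then lcm(f, g) = f·g / gcd(f, g); expanding and making the result monic gives the answer.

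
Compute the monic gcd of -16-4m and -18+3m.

Euclidean algorithm in ℚ[m]:
  -4m-16 = (-4/3)(3m-18) + (-40)
  3m-18 = (-(3/40)m+9/20)(-40) + (0)
The last nonzero remainder is the constant -40, so the polynomials are coprime and gcd = 1.

1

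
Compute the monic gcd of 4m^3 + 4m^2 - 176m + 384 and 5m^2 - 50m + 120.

Apply the Euclidean algorithm:
  4m^3 + 4m^2 - 176m + 384 = ((4/5)m + 44/5)(5m^2 - 50m + 120) + (168m - 672)
  5m^2 - 50m + 120 = ((5/168)m - 5/28)(168m - 672) + (0)
Last nonzero remainder: 168m - 672. Dividing through by 168 gives the monic gcd m - 4.

m - 4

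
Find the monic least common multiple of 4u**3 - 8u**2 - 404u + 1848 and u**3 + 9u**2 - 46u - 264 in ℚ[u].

u**4 + 2u**3 - 109u**2 + 58u + 1848

By polynomial division,
  4u**3 - 8u**2 - 404u + 1848 = (4)(u**3 + 9u**2 - 46u - 264) + (-44u**2 - 220u + 2904)
  u**3 + 9u**2 - 46u - 264 = (-(1/44)u - 1/11)(-44u**2 - 220u + 2904) + (0)
Last nonzero remainder: -44u**2 - 220u + 2904. Dividing through by -44 gives the monic gcd u**2 + 5u - 66.
Then lcm(f, g) = f·g / gcd(f, g); expanding and making the result monic gives the answer.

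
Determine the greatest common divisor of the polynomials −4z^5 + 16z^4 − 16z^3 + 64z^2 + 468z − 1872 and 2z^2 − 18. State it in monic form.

z^2 − 9

Repeated division with remainder:
  −4z^5 + 16z^4 − 16z^3 + 64z^2 + 468z − 1872 = (−2z^3 + 8z^2 − 26z + 104)(2z^2 − 18) + (0)
Last nonzero remainder: 2z^2 − 18. Dividing through by 2 gives the monic gcd z^2 − 9.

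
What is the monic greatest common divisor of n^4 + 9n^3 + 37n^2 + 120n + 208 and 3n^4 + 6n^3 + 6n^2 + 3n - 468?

n^3 + 5n^2 + 17n + 52

By polynomial division,
  n^4 + 9n^3 + 37n^2 + 120n + 208 = (1/3)(3n^4 + 6n^3 + 6n^2 + 3n - 468) + (7n^3 + 35n^2 + 119n + 364)
  3n^4 + 6n^3 + 6n^2 + 3n - 468 = ((3/7)n - 9/7)(7n^3 + 35n^2 + 119n + 364) + (0)
Last nonzero remainder: 7n^3 + 35n^2 + 119n + 364. Dividing through by 7 gives the monic gcd n^3 + 5n^2 + 17n + 52.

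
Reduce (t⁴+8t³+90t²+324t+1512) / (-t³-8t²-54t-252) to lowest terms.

(-t²-6t-36)/(t+6)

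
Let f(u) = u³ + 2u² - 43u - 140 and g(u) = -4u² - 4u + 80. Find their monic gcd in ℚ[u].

u + 5

Repeated division with remainder:
  u³ + 2u² - 43u - 140 = (-(1/4)u - 1/4)(-4u² - 4u + 80) + (-24u - 120)
  -4u² - 4u + 80 = ((1/6)u - 2/3)(-24u - 120) + (0)
Last nonzero remainder: -24u - 120. Dividing through by -24 gives the monic gcd u + 5.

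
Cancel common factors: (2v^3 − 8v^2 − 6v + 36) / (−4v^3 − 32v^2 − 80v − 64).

(−v^2 + 6v − 9)/(2v^2 + 12v + 16)

Repeated division with remainder:
  2v^3 − 8v^2 − 6v + 36 = (−1/2)(−4v^3 − 32v^2 − 80v − 64) + (−24v^2 − 46v + 4)
  −4v^3 − 32v^2 − 80v − 64 = ((1/6)v + 73/72)(−24v^2 − 46v + 4) + (−(1225/36)v − 1225/18)
  −24v^2 − 46v + 4 = ((864/1225)v − 72/1225)(−(1225/36)v − 1225/18) + (0)
Last nonzero remainder: −(1225/36)v − 1225/18. Dividing through by −1225/36 gives the monic gcd v + 2.
Cancel v + 2 from numerator and denominator to get the reduced form.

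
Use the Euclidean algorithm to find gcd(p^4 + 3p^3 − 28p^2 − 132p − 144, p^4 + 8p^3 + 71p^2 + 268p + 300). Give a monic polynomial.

Apply the Euclidean algorithm:
  p^4 + 3p^3 − 28p^2 − 132p − 144 = (p^4 + 8p^3 + 71p^2 + 268p + 300) + (−5p^3 − 99p^2 − 400p − 444)
  p^4 + 8p^3 + 71p^2 + 268p + 300 = (−(1/5)p + 59/25)(−5p^3 − 99p^2 − 400p − 444) + ((5616/25)p^2 + (5616/5)p + 33696/25)
  −5p^3 − 99p^2 − 400p − 444 = (−(125/5616)p − 925/2808)((5616/25)p^2 + (5616/5)p + 33696/25) + (0)
Last nonzero remainder: (5616/25)p^2 + (5616/5)p + 33696/25. Dividing through by 5616/25 gives the monic gcd p^2 + 5p + 6.

p^2 + 5p + 6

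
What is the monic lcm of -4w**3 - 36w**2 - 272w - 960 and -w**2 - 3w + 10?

w**4 + 7w**3 + 50w**2 + 104w - 480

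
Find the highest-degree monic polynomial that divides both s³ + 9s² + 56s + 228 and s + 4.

Apply the Euclidean algorithm:
  s³ + 9s² + 56s + 228 = (s² + 5s + 36)(s + 4) + (84)
  s + 4 = ((1/84)s + 1/21)(84) + (0)
The last nonzero remainder is the constant 84, so the polynomials are coprime and gcd = 1.

1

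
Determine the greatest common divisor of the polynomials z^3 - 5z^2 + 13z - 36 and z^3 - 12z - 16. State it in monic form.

z - 4

By polynomial division,
  z^3 - 5z^2 + 13z - 36 = (z^3 - 12z - 16) + (-5z^2 + 25z - 20)
  z^3 - 12z - 16 = (-(1/5)z - 1)(-5z^2 + 25z - 20) + (9z - 36)
  -5z^2 + 25z - 20 = (-(5/9)z + 5/9)(9z - 36) + (0)
Last nonzero remainder: 9z - 36. Dividing through by 9 gives the monic gcd z - 4.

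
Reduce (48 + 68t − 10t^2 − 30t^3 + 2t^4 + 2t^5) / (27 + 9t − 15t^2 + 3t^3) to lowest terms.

(−16 − 12t + 6t^2 + 2t^3)/(−9 + 3t)

Repeated division with remainder:
  2t^5 + 2t^4 − 30t^3 − 10t^2 + 68t + 48 = ((2/3)t^2 + 4t + 8)(3t^3 − 15t^2 + 9t + 27) + (56t^2 − 112t − 168)
  3t^3 − 15t^2 + 9t + 27 = ((3/56)t − 9/56)(56t^2 − 112t − 168) + (0)
Last nonzero remainder: 56t^2 − 112t − 168. Dividing through by 56 gives the monic gcd t^2 − 2t − 3.
Cancel t^2 − 2t − 3 from numerator and denominator to get the reduced form.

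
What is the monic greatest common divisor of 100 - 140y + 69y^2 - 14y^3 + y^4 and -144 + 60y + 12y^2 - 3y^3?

-2 + y

Euclidean algorithm in ℚ[y]:
  y^4 - 14y^3 + 69y^2 - 140y + 100 = (-(1/3)y + 10/3)(-3y^3 + 12y^2 + 60y - 144) + (49y^2 - 388y + 580)
  -3y^3 + 12y^2 + 60y - 144 = (-(3/49)y - 576/2401)(49y^2 - 388y + 580) + ((5832/2401)y - 11664/2401)
  49y^2 - 388y + 580 = ((117649/5832)y - 348145/2916)((5832/2401)y - 11664/2401) + (0)
Last nonzero remainder: (5832/2401)y - 11664/2401. Dividing through by 5832/2401 gives the monic gcd y - 2.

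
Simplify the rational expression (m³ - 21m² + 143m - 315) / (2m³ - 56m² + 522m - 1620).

(m² - 12m + 35)/(2m² - 38m + 180)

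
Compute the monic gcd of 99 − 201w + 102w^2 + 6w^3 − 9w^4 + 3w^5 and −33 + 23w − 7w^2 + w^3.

By polynomial division,
  3w^5 − 9w^4 + 6w^3 + 102w^2 − 201w + 99 = (3w^2 + 12w + 21)(w^3 − 7w^2 + 23w − 33) + (72w^2 − 288w + 792)
  w^3 − 7w^2 + 23w − 33 = ((1/72)w − 1/24)(72w^2 − 288w + 792) + (0)
Last nonzero remainder: 72w^2 − 288w + 792. Dividing through by 72 gives the monic gcd w^2 − 4w + 11.

11 − 4w + w^2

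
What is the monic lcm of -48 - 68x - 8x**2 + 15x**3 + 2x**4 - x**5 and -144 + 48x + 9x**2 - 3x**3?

192 + 320x + 100x**2 - 52x**3 - 23x**4 + 2x**5 + x**6

Apply the Euclidean algorithm:
  -x**5 + 2x**4 + 15x**3 - 8x**2 - 68x - 48 = ((1/3)x**2 + (1/3)x + 4/3)(-3x**3 + 9x**2 + 48x - 144) + (12x**2 - 84x + 144)
  -3x**3 + 9x**2 + 48x - 144 = (-(1/4)x - 1)(12x**2 - 84x + 144) + (0)
Last nonzero remainder: 12x**2 - 84x + 144. Dividing through by 12 gives the monic gcd x**2 - 7x + 12.
Then lcm(f, g) = f·g / gcd(f, g); expanding and making the result monic gives the answer.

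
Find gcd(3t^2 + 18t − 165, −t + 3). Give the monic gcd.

Euclidean algorithm in ℚ[t]:
  3t^2 + 18t − 165 = (−3t − 27)(−t + 3) + (−84)
  −t + 3 = ((1/84)t − 1/28)(−84) + (0)
The last nonzero remainder is the constant −84, so the polynomials are coprime and gcd = 1.

1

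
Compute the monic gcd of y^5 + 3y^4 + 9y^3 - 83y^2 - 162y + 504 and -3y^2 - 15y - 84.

y^2 + 5y + 28

Repeated division with remainder:
  y^5 + 3y^4 + 9y^3 - 83y^2 - 162y + 504 = (-(1/3)y^3 + (2/3)y^2 + 3y - 6)(-3y^2 - 15y - 84) + (0)
Last nonzero remainder: -3y^2 - 15y - 84. Dividing through by -3 gives the monic gcd y^2 + 5y + 28.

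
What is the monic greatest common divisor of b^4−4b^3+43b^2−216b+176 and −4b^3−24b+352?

b−4

Repeated division with remainder:
  b^4−4b^3+43b^2−216b+176 = (−(1/4)b+1)(−4b^3−24b+352) + (37b^2−104b−176)
  −4b^3−24b+352 = (−(4/37)b−416/1369)(37b^2−104b−176) + (−(102168/1369)b+408672/1369)
  37b^2−104b−176 = (−(50653/102168)b−1369/2322)(−(102168/1369)b+408672/1369) + (0)
Last nonzero remainder: −(102168/1369)b+408672/1369. Dividing through by −102168/1369 gives the monic gcd b−4.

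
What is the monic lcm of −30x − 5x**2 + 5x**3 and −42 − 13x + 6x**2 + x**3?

By polynomial division,
  5x**3 − 5x**2 − 30x = (5)(x**3 + 6x**2 − 13x − 42) + (−35x**2 + 35x + 210)
  x**3 + 6x**2 − 13x − 42 = (−(1/35)x − 1/5)(−35x**2 + 35x + 210) + (0)
Last nonzero remainder: −35x**2 + 35x + 210. Dividing through by −35 gives the monic gcd x**2 − x − 6.
Then lcm(f, g) = f·g / gcd(f, g); expanding and making the result monic gives the answer.

−42x − 13x**2 + 6x**3 + x**4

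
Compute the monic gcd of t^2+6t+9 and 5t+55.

Euclidean algorithm in ℚ[t]:
  t^2+6t+9 = ((1/5)t-1)(5t+55) + (64)
  5t+55 = ((5/64)t+55/64)(64) + (0)
The last nonzero remainder is the constant 64, so the polynomials are coprime and gcd = 1.

1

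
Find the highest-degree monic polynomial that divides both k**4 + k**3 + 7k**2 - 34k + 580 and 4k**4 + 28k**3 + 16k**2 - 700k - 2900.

k**2 + 7k + 29

Euclidean algorithm in ℚ[k]:
  k**4 + k**3 + 7k**2 - 34k + 580 = (1/4)(4k**4 + 28k**3 + 16k**2 - 700k - 2900) + (-6k**3 + 3k**2 + 141k + 1305)
  4k**4 + 28k**3 + 16k**2 - 700k - 2900 = (-(2/3)k - 5)(-6k**3 + 3k**2 + 141k + 1305) + (125k**2 + 875k + 3625)
  -6k**3 + 3k**2 + 141k + 1305 = (-(6/125)k + 9/25)(125k**2 + 875k + 3625) + (0)
Last nonzero remainder: 125k**2 + 875k + 3625. Dividing through by 125 gives the monic gcd k**2 + 7k + 29.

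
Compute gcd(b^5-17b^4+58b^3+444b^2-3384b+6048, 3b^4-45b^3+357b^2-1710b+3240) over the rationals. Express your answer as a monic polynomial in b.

Euclidean algorithm in ℚ[b]:
  b^5-17b^4+58b^3+444b^2-3384b+6048 = ((1/3)b-2/3)(3b^4-45b^3+357b^2-1710b+3240) + (-91b^3+1252b^2-5604b+8208)
  3b^4-45b^3+357b^2-1710b+3240 = (-(3/91)b+339/8281)(-91b^3+1252b^2-5604b+8208) + ((1001997/8281)b^2-(10019970/8281)b+24047928/8281)
  -91b^3+1252b^2-5604b+8208 = (-(753571/1001997)b+314678/111333)((1001997/8281)b^2-(10019970/8281)b+24047928/8281) + (0)
Last nonzero remainder: (1001997/8281)b^2-(10019970/8281)b+24047928/8281. Dividing through by 1001997/8281 gives the monic gcd b^2-10b+24.

b^2-10b+24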